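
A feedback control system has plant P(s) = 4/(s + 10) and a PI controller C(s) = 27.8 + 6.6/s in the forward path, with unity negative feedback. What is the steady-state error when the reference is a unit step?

0

The open loop C(s)P(s) has a pole at the origin (type 1), so the static position error constant is infinite and e_ss = 1/(1+∞) = 0.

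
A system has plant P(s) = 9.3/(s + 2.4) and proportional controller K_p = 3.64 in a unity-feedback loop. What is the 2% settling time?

T_s ≈ 0.11 s

Closed-loop transfer function: T(s) = K_p·P(s)/(1 + K_p·P(s)) = 33.85/(s + 2.4 + 33.85) = 33.85/(s + 36.25).
Time constant τ = 1/36.25 = 0.02758 s, so the 2% settling time is about 4τ = 0.11 s.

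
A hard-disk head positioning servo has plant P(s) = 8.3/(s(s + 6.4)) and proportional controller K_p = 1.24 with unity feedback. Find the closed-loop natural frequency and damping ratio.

1 + K_p·P(s) = 0 gives s² + 6.4s + 10.29 = 0.
So ω_n² = 10.29 ⇒ ω_n = 3.208 rad/s, and ζ = 6.4/(2ω_n) = 0.997.

ω_n = 3.21 rad/s, ζ = 0.997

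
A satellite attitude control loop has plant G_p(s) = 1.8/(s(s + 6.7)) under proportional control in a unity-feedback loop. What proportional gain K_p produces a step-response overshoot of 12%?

From %OS = 100·exp(−πζ/√(1−ζ²)) = 12%, ζ = −ln(0.12)/√(π²+ln²(0.12)) = 0.5594.
Characteristic equation s² + 6.7s + 1.8K_p = 0 gives ζ = 6.7/(2√(1.8K_p)).
Setting ζ = 0.5594: √(1.8K_p) = 6.7/(2·0.5594) = 5.988, so K_p = 35.86/1.8 = 19.9.

K_p = 19.9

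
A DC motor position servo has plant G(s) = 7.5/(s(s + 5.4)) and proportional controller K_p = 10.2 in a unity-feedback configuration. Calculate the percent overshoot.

The closed-loop denominator s² + 5.4s + 76.5 gives ω_n = √76.5 = 8.746 and ζ = 5.4/(2ω_n) = 0.3087.
%OS = 100·exp(−πζ/√(1−ζ²)) = 100·exp(−π·0.3087/√0.9047) = 36.1%.

36.1%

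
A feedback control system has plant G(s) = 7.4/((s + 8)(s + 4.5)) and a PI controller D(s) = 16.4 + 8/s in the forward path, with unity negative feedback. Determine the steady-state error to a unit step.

0

The open loop D(s)G(s) has a pole at the origin (type 1), so the static position error constant is infinite and e_ss = 1/(1+∞) = 0.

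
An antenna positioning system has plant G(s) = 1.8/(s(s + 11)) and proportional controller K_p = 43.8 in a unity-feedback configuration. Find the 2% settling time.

Closed-loop characteristic equation: s² + 11s + 78.84 = 0, so ω_n = 8.879 rad/s and ζ = 11/(2·8.879) = 0.6194.
2% settling time T_s ≈ 4/(ζω_n) = 4/5.5 = 0.727 s.

T_s ≈ 0.727 s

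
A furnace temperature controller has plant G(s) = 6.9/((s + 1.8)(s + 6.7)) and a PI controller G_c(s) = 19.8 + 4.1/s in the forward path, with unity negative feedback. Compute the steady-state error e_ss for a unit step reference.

0

The open loop G_c(s)G(s) has a pole at the origin (type 1), so the static position error constant is infinite and e_ss = 1/(1+∞) = 0.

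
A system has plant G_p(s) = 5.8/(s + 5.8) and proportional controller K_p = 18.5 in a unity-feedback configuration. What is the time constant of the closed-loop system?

τ = 0.00884 s

Closed-loop transfer function: T(s) = K_p·G_p(s)/(1 + K_p·G_p(s)) = 107.3/(s + 5.8 + 107.3) = 107.3/(s + 113.1).
Time constant τ = 1/113.1 = 0.00884 s.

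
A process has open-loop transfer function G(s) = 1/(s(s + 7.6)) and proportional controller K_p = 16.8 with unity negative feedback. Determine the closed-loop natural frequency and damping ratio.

The closed-loop denominator is s(s+7.6) + 16.8·1 = s² + 7.6s + 16.8.
So ω_n² = 16.8 ⇒ ω_n = 4.099 rad/s, and ζ = 7.6/(2ω_n) = 0.927.

ω_n = 4.1 rad/s, ζ = 0.927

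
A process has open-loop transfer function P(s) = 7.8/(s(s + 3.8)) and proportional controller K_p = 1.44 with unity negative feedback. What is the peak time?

T_p = 1.14 s

From 1 + K_pP(s) = 0: s² + 3.8s + 11.23 = 0 ⇒ ω_n = 3.351, ζ = 0.5669.
Damped frequency ω_d = ω_n√(1−ζ²) = 2.761 rad/s, so peak time T_p = π/ω_d = 1.14 s.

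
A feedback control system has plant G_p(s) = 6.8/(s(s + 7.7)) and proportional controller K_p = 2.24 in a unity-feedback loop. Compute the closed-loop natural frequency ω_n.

ω_n = 3.9 rad/s

The closed-loop denominator is s(s+7.7) + 2.24·6.8 = s² + 7.7s + 15.23.
Matching s² + 2ζω_n s + ω_n²: ω_n = √15.23 = 3.903 rad/s and 2ζω_n = 7.7, so ζ = 7.7/(2·3.903) = 0.986.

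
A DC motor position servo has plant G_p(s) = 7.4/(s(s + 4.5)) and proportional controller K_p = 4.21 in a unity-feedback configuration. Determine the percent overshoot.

The closed-loop denominator s² + 4.5s + 31.15 gives ω_n = √31.15 = 5.582 and ζ = 4.5/(2ω_n) = 0.4031.
%OS = 100·exp(−πζ/√(1−ζ²)) = 100·exp(−π·0.4031/√0.8375) = 25.1%.

25.1%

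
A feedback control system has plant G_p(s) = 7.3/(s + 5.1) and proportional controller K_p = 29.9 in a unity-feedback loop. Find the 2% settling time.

Closed-loop transfer function: T(s) = K_p·G_p(s)/(1 + K_p·G_p(s)) = 218.3/(s + 5.1 + 218.3) = 218.3/(s + 223.4).
Time constant τ = 1/223.4 = 0.004477 s, so the 2% settling time is about 4τ = 0.0179 s.

T_s ≈ 0.0179 s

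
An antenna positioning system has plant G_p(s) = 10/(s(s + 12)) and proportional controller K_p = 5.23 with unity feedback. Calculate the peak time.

T_p = 0.778 s

From 1 + K_pG_p(s) = 0: s² + 12s + 52.3 = 0 ⇒ ω_n = 7.232, ζ = 0.8297.
Damped frequency ω_d = ω_n√(1−ζ²) = 4.037 rad/s, so peak time T_p = π/ω_d = 0.778 s.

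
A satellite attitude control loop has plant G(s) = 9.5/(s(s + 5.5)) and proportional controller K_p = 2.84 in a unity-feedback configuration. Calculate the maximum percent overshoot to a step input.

14.1%

Closed-loop characteristic equation: s² + 5.5s + 26.98 = 0, so ω_n = 5.194 rad/s and ζ = 5.5/(2·5.194) = 0.5294.
%OS = 100·exp(−πζ/√(1−ζ²)) = 100·exp(−π·0.5294/√0.7197) = 14.1%.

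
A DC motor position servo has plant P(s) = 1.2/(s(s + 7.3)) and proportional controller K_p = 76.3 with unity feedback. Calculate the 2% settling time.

T_s ≈ 1.1 s

The closed-loop denominator s² + 7.3s + 91.56 gives ω_n = √91.56 = 9.569 and ζ = 7.3/(2ω_n) = 0.3815.
2% settling time T_s ≈ 4/(ζω_n) = 4/3.65 = 1.1 s.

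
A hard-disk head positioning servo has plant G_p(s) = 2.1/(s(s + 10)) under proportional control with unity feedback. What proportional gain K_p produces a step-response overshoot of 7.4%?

K_p = 29.2

From %OS = 100·exp(−πζ/√(1−ζ²)) = 7.4%, ζ = −ln(0.074)/√(π²+ln²(0.074)) = 0.6381.
Characteristic equation s² + 10s + 2.1K_p = 0 gives ζ = 10/(2√(2.1K_p)).
Setting ζ = 0.6381: √(2.1K_p) = 10/(2·0.6381) = 7.836, so K_p = 61.4/2.1 = 29.2.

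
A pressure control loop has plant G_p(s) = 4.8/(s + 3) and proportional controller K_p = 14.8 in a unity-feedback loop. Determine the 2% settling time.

Closed-loop transfer function: T(s) = K_p·G_p(s)/(1 + K_p·G_p(s)) = 71.04/(s + 3 + 71.04) = 71.04/(s + 74.04).
Time constant τ = 1/74.04 = 0.01351 s, so the 2% settling time is about 4τ = 0.054 s.

T_s ≈ 0.054 s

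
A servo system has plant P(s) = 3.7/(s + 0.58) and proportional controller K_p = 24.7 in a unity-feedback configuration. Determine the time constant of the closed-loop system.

Closed-loop transfer function: T(s) = K_p·P(s)/(1 + K_p·P(s)) = 91.39/(s + 0.58 + 91.39) = 91.39/(s + 91.97).
Time constant τ = 1/91.97 = 0.0109 s.

τ = 0.0109 s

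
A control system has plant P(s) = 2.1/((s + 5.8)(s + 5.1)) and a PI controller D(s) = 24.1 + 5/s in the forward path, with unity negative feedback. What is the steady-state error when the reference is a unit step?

The open loop D(s)P(s) has a pole at the origin (type 1), so the static position error constant is infinite and e_ss = 1/(1+∞) = 0.

0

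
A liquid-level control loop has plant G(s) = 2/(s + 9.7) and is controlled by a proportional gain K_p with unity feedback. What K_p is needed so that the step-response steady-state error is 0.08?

K_p = 55.8

Steady-state error for a unit step on this type-0 loop is 1/(1 + K_p·G(0)).
G(0) = 0.2062. Require 1/(1 + K_p·0.2062) = 0.08, so 1 + 0.2062·K_p = 12.5.
K_p = (12.5 − 1)/0.2062 = 55.8.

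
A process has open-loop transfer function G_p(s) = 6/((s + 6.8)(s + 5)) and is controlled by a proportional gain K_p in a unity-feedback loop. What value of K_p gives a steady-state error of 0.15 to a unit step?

K_p = 32.1

Steady-state error for a unit step on this type-0 loop is 1/(1 + K_p·G_p(0)).
G_p(0) = 0.1765. Require 1/(1 + K_p·0.1765) = 0.15, so 1 + 0.1765·K_p = 6.667.
K_p = (6.667 − 1)/0.1765 = 32.1.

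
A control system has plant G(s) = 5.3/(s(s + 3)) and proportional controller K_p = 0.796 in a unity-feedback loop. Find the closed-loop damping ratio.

ζ = 0.73

1 + K_p·G(s) = 0 gives s² + 3s + 4.219 = 0.
Matching s² + 2ζω_n s + ω_n²: ω_n = √4.219 = 2.054 rad/s and 2ζω_n = 3, so ζ = 3/(2·2.054) = 0.73.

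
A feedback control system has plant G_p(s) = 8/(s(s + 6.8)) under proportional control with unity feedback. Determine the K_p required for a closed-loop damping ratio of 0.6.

K_p = 4.01

Closed-loop characteristic equation: s² + 6.8s + K_p·8 = 0.
So ω_n = √(8K_p) and 2ζω_n = 6.8, giving ζ = 6.8/(2√(8K_p)).
Setting ζ = 0.6: √(8K_p) = 6.8/(2·0.6) = 5.667, so K_p = 32.11/8 = 4.01.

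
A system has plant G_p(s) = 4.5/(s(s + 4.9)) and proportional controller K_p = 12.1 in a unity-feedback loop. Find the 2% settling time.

T_s ≈ 1.63 s

The closed-loop denominator s² + 4.9s + 54.45 gives ω_n = √54.45 = 7.379 and ζ = 4.9/(2ω_n) = 0.332.
2% settling time T_s ≈ 4/(ζω_n) = 4/2.45 = 1.63 s.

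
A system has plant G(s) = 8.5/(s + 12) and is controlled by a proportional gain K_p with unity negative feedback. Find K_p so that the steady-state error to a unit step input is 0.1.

K_p = 12.7

The loop is type 0, so e_ss(step) = 1/(1 + K_pos) with K_pos = K_p·G(0).
G(0) = 0.7083. Require 1/(1 + K_p·0.7083) = 0.1, so 1 + 0.7083·K_p = 10.
K_p = (10 − 1)/0.7083 = 12.7.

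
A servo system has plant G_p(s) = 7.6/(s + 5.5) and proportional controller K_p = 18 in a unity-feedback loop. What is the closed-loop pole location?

Closed-loop transfer function: T(s) = K_p·G_p(s)/(1 + K_p·G_p(s)) = 136.8/(s + 5.5 + 136.8) = 136.8/(s + 142.3).
The closed-loop pole is at s = −142.3.

s = -142.3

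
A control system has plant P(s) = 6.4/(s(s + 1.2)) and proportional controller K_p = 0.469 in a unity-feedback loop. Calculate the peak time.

T_p = 1.93 s

The closed-loop denominator s² + 1.2s + 3.002 gives ω_n = √3.002 = 1.733 and ζ = 1.2/(2ω_n) = 0.3463.
Damped frequency ω_d = ω_n√(1−ζ²) = 1.625 rad/s, so peak time T_p = π/ω_d = 1.93 s.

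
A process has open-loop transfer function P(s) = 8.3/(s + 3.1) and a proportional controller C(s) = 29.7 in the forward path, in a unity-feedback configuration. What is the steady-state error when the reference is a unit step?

The loop is type 0. Static position error constant K_pos = C(0)·P(0) = 29.7·2.677 = 79.52.
Steady-state error to a unit step: e_ss = 1/(1+K_pos) = 1/80.52 = 0.0124.

0.0124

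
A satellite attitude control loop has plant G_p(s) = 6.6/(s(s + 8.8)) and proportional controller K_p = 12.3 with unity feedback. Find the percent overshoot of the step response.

Closed-loop characteristic equation: s² + 8.8s + 81.18 = 0, so ω_n = 9.01 rad/s and ζ = 8.8/(2·9.01) = 0.4883.
%OS = 100·exp(−πζ/√(1−ζ²)) = 100·exp(−π·0.4883/√0.7615) = 17.2%.

17.2%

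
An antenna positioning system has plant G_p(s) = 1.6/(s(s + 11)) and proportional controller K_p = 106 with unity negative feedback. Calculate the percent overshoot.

23.1%

From 1 + K_pG_p(s) = 0: s² + 11s + 169.6 = 0 ⇒ ω_n = 13.02, ζ = 0.4223.
%OS = 100·exp(−πζ/√(1−ζ²)) = 100·exp(−π·0.4223/√0.8216) = 23.1%.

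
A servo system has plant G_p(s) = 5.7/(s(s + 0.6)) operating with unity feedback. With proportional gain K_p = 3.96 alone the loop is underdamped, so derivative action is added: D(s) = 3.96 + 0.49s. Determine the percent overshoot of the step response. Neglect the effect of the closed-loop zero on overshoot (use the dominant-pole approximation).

30.1%

Forward path: (3.96 + 0.49s)·5.7/(s(s+0.6)). The closed-loop characteristic equation is s² + (0.6 + 5.7·0.49)s + 5.7·3.96 = 0.
That is s² + 3.393s + 22.57 = 0, so ω_n = 4.751 rad/s and ζ = 3.393/(2·4.751) = 0.3571.
%OS = 100·exp(−πζ/√(1−ζ²)) = 30.1%.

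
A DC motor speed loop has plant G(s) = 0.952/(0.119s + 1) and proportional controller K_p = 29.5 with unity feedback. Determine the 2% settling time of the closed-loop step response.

T_s ≈ 0.0164 s

Closed loop: T(s) = K_p·G/(1+K_p·G) = 28.08/(0.119s + 1 + 28.08), with pole at s = −(1 + 28.08)/0.119 = −244.4.
τ = 1/244.4 = 0.004092 s, so 2% settling time ≈ 4τ = 0.0164 s.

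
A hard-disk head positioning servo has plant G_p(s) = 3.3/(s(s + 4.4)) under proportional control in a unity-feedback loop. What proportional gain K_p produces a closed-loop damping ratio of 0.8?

K_p = 2.29

Closed-loop characteristic equation: s² + 4.4s + K_p·3.3 = 0.
So ω_n = √(3.3K_p) and 2ζω_n = 4.4, giving ζ = 4.4/(2√(3.3K_p)).
Setting ζ = 0.8: √(3.3K_p) = 4.4/(2·0.8) = 2.75, so K_p = 7.562/3.3 = 2.29.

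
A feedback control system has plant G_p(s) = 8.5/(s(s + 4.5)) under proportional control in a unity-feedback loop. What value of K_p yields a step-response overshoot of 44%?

K_p = 9.32

From %OS = 100·exp(−πζ/√(1−ζ²)) = 44%, ζ = −ln(0.44)/√(π²+ln²(0.44)) = 0.2528.
Characteristic equation s² + 4.5s + 8.5K_p = 0 gives ζ = 4.5/(2√(8.5K_p)).
Setting ζ = 0.2528: √(8.5K_p) = 4.5/(2·0.2528) = 8.899, so K_p = 79.19/8.5 = 9.32.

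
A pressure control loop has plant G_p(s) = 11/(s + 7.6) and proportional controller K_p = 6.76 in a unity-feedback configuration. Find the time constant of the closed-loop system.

τ = 0.0122 s

Closed-loop transfer function: T(s) = K_p·G_p(s)/(1 + K_p·G_p(s)) = 74.36/(s + 7.6 + 74.36) = 74.36/(s + 81.96).
Time constant τ = 1/81.96 = 0.0122 s.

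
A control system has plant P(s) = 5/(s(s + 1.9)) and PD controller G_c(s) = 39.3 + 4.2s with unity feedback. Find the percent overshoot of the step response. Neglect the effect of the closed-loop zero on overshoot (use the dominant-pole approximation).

1.17%

Forward path: (39.3 + 4.2s)·5/(s(s+1.9)). The closed-loop characteristic equation is s² + (1.9 + 5·4.2)s + 5·39.3 = 0.
That is s² + 22.9s + 196.5 = 0, so ω_n = 14.02 rad/s and ζ = 22.9/(2·14.02) = 0.8168.
%OS = 100·exp(−πζ/√(1−ζ²)) = 1.17%.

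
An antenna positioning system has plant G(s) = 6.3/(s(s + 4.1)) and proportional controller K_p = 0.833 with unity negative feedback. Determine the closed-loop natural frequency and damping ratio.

The closed-loop denominator is s(s+4.1) + 0.833·6.3 = s² + 4.1s + 5.248.
So ω_n² = 5.248 ⇒ ω_n = 2.291 rad/s, and ζ = 4.1/(2ω_n) = 0.895.

ω_n = 2.29 rad/s, ζ = 0.895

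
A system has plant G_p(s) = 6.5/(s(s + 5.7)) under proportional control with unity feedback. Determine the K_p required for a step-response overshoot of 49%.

K_p = 25.5

From %OS = 100·exp(−πζ/√(1−ζ²)) = 49%, ζ = −ln(0.49)/√(π²+ln²(0.49)) = 0.2214.
Characteristic equation s² + 5.7s + 6.5K_p = 0 gives ζ = 5.7/(2√(6.5K_p)).
Setting ζ = 0.2214: √(6.5K_p) = 5.7/(2·0.2214) = 12.87, so K_p = 165.7/6.5 = 25.5.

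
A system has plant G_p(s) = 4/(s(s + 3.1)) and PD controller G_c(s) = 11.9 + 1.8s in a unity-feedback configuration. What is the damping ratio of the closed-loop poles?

Forward path: (11.9 + 1.8s)·4/(s(s+3.1)). The closed-loop characteristic equation is s² + (3.1 + 4·1.8)s + 4·11.9 = 0.
That is s² + 10.3s + 47.6 = 0, so ω_n = 6.899 rad/s and ζ = 10.3/(2·6.899) = 0.7465.

ζ = 0.746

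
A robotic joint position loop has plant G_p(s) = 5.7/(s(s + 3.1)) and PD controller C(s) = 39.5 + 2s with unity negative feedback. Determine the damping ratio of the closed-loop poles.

Forward path: (39.5 + 2s)·5.7/(s(s+3.1)). The closed-loop characteristic equation is s² + (3.1 + 5.7·2)s + 5.7·39.5 = 0.
That is s² + 14.5s + 225.2 = 0, so ω_n = 15 rad/s and ζ = 14.5/(2·15) = 0.4832.

ζ = 0.483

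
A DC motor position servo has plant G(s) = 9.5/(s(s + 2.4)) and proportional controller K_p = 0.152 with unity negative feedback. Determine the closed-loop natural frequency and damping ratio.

ω_n = 1.2 rad/s, ζ = 0.999

The closed-loop denominator is s(s+2.4) + 0.152·9.5 = s² + 2.4s + 1.444.
So ω_n² = 1.444 ⇒ ω_n = 1.202 rad/s, and ζ = 2.4/(2ω_n) = 0.999.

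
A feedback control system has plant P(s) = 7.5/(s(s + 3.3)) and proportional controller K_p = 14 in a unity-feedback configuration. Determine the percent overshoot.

59.9%

The closed-loop denominator s² + 3.3s + 105 gives ω_n = √105 = 10.25 and ζ = 3.3/(2ω_n) = 0.161.
%OS = 100·exp(−πζ/√(1−ζ²)) = 100·exp(−π·0.161/√0.9741) = 59.9%.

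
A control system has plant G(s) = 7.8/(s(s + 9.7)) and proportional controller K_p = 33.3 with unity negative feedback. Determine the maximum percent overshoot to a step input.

From 1 + K_pG(s) = 0: s² + 9.7s + 259.7 = 0 ⇒ ω_n = 16.12, ζ = 0.3009.
%OS = 100·exp(−πζ/√(1−ζ²)) = 100·exp(−π·0.3009/√0.9094) = 37.1%.

37.1%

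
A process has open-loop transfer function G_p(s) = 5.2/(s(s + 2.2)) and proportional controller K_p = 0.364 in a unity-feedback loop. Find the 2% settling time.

From 1 + K_pG_p(s) = 0: s² + 2.2s + 1.893 = 0 ⇒ ω_n = 1.376, ζ = 0.7995.
2% settling time T_s ≈ 4/(ζω_n) = 4/1.1 = 3.64 s.

T_s ≈ 3.64 s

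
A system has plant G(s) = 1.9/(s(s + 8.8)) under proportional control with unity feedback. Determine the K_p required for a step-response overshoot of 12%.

From %OS = 100·exp(−πζ/√(1−ζ²)) = 12%, ζ = −ln(0.12)/√(π²+ln²(0.12)) = 0.5594.
Characteristic equation s² + 8.8s + 1.9K_p = 0 gives ζ = 8.8/(2√(1.9K_p)).
Setting ζ = 0.5594: √(1.9K_p) = 8.8/(2·0.5594) = 7.865, so K_p = 61.86/1.9 = 32.6.

K_p = 32.6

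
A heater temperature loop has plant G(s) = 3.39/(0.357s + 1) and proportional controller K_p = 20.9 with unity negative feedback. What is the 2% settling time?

Closed loop: T(s) = K_p·G/(1+K_p·G) = 70.85/(0.357s + 1 + 70.85), with pole at s = −(1 + 70.85)/0.357 = −201.3.
τ = 1/201.3 = 0.004969 s, so 2% settling time ≈ 4τ = 0.0199 s.

T_s ≈ 0.0199 s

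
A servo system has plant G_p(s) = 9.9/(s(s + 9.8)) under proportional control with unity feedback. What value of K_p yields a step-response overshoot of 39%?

From %OS = 100·exp(−πζ/√(1−ζ²)) = 39%, ζ = −ln(0.39)/√(π²+ln²(0.39)) = 0.2871.
Characteristic equation s² + 9.8s + 9.9K_p = 0 gives ζ = 9.8/(2√(9.9K_p)).
Setting ζ = 0.2871: √(9.9K_p) = 9.8/(2·0.2871) = 17.07, so K_p = 291.3/9.9 = 29.4.

K_p = 29.4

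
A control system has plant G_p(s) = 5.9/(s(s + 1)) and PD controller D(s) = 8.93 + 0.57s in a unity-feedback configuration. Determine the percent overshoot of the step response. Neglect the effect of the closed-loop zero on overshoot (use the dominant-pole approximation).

Forward path: (8.93 + 0.57s)·5.9/(s(s+1)). The closed-loop characteristic equation is s² + (1 + 5.9·0.57)s + 5.9·8.93 = 0.
That is s² + 4.363s + 52.69 = 0, so ω_n = 7.259 rad/s and ζ = 4.363/(2·7.259) = 0.3005.
%OS = 100·exp(−πζ/√(1−ζ²)) = 37.2%.

37.2%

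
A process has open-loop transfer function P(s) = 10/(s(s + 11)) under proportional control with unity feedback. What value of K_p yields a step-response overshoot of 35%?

K_p = 30.1

From %OS = 100·exp(−πζ/√(1−ζ²)) = 35%, ζ = −ln(0.35)/√(π²+ln²(0.35)) = 0.3169.
Characteristic equation s² + 11s + 10K_p = 0 gives ζ = 11/(2√(10K_p)).
Setting ζ = 0.3169: √(10K_p) = 11/(2·0.3169) = 17.35, so K_p = 301.1/10 = 30.1.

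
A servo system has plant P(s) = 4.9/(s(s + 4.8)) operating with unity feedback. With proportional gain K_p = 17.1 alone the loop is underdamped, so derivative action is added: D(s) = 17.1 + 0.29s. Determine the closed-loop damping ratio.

Forward path: (17.1 + 0.29s)·4.9/(s(s+4.8)). The closed-loop characteristic equation is s² + (4.8 + 4.9·0.29)s + 4.9·17.1 = 0.
That is s² + 6.221s + 83.79 = 0, so ω_n = 9.154 rad/s and ζ = 6.221/(2·9.154) = 0.3398.

ζ = 0.34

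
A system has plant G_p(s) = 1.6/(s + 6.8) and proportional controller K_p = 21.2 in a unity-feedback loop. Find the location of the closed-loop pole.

Closed-loop transfer function: T(s) = K_p·G_p(s)/(1 + K_p·G_p(s)) = 33.92/(s + 6.8 + 33.92) = 33.92/(s + 40.72).
The closed-loop pole is at s = −40.72.

s = -40.72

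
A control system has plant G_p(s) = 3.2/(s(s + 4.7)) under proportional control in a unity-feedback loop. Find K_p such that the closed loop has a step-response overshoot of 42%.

From %OS = 100·exp(−πζ/√(1−ζ²)) = 42%, ζ = −ln(0.42)/√(π²+ln²(0.42)) = 0.2662.
Characteristic equation s² + 4.7s + 3.2K_p = 0 gives ζ = 4.7/(2√(3.2K_p)).
Setting ζ = 0.2662: √(3.2K_p) = 4.7/(2·0.2662) = 8.829, so K_p = 77.95/3.2 = 24.4.

K_p = 24.4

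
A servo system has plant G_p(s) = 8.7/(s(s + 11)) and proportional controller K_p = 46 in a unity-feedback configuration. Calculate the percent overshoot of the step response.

From 1 + K_pG_p(s) = 0: s² + 11s + 400.2 = 0 ⇒ ω_n = 20, ζ = 0.2749.
%OS = 100·exp(−πζ/√(1−ζ²)) = 100·exp(−π·0.2749/√0.9244) = 40.7%.

40.7%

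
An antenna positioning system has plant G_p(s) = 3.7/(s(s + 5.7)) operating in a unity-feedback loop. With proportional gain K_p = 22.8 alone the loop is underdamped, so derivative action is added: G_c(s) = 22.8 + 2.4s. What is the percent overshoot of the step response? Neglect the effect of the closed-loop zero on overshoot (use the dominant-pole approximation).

1.66%

Forward path: (22.8 + 2.4s)·3.7/(s(s+5.7)). The closed-loop characteristic equation is s² + (5.7 + 3.7·2.4)s + 3.7·22.8 = 0.
That is s² + 14.58s + 84.36 = 0, so ω_n = 9.185 rad/s and ζ = 14.58/(2·9.185) = 0.7937.
%OS = 100·exp(−πζ/√(1−ζ²)) = 1.66%.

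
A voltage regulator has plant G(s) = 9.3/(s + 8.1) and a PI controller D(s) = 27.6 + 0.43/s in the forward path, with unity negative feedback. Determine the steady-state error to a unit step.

The open loop D(s)G(s) has a pole at the origin (type 1), so the static position error constant is infinite and e_ss = 1/(1+∞) = 0.

0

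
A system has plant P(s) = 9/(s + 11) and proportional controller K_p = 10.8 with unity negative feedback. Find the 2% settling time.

Closed-loop transfer function: T(s) = K_p·P(s)/(1 + K_p·P(s)) = 97.2/(s + 11 + 97.2) = 97.2/(s + 108.2).
Time constant τ = 1/108.2 = 0.009242 s, so the 2% settling time is about 4τ = 0.037 s.

T_s ≈ 0.037 s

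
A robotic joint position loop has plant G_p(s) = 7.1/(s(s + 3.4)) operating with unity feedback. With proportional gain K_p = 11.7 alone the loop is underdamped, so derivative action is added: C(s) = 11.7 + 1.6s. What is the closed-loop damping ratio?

ζ = 0.81

Forward path: (11.7 + 1.6s)·7.1/(s(s+3.4)). The closed-loop characteristic equation is s² + (3.4 + 7.1·1.6)s + 7.1·11.7 = 0.
That is s² + 14.76s + 83.07 = 0, so ω_n = 9.114 rad/s and ζ = 14.76/(2·9.114) = 0.8097.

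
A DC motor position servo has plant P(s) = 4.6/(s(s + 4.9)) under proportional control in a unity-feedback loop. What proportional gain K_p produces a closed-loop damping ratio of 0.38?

K_p = 9.04

Closed-loop characteristic equation: s² + 4.9s + K_p·4.6 = 0.
So ω_n = √(4.6K_p) and 2ζω_n = 4.9, giving ζ = 4.9/(2√(4.6K_p)).
Setting ζ = 0.38: √(4.6K_p) = 4.9/(2·0.38) = 6.447, so K_p = 41.57/4.6 = 9.04.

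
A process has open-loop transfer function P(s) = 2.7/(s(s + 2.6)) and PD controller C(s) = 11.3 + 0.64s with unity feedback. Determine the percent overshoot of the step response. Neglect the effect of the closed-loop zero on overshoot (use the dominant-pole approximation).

Forward path: (11.3 + 0.64s)·2.7/(s(s+2.6)). The closed-loop characteristic equation is s² + (2.6 + 2.7·0.64)s + 2.7·11.3 = 0.
That is s² + 4.328s + 30.51 = 0, so ω_n = 5.524 rad/s and ζ = 4.328/(2·5.524) = 0.3918.
%OS = 100·exp(−πζ/√(1−ζ²)) = 26.2%.

26.2%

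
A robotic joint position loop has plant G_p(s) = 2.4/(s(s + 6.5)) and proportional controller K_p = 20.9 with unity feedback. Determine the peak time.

T_p = 0.499 s

The closed-loop denominator s² + 6.5s + 50.16 gives ω_n = √50.16 = 7.082 and ζ = 6.5/(2ω_n) = 0.4589.
Damped frequency ω_d = ω_n√(1−ζ²) = 6.293 rad/s, so peak time T_p = π/ω_d = 0.499 s.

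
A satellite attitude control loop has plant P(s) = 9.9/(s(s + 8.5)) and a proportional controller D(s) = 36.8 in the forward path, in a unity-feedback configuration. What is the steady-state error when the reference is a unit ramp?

0.0233

The loop has one pole at the origin (type 1). Velocity error constant K_v = lim_{s→0} s·D(s)P(s) = 36.8·9.9/8.5 = 42.86.
Steady-state error to a unit ramp: e_ss = 1/K_v = 0.0233.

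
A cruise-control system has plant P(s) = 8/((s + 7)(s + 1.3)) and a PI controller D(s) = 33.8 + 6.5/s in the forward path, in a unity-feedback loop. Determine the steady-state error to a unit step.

The open loop D(s)P(s) has a pole at the origin (type 1), so the static position error constant is infinite and e_ss = 1/(1+∞) = 0.

0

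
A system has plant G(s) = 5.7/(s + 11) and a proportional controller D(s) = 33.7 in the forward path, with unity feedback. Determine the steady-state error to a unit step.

0.0542

The loop is type 0. Static position error constant K_pos = D(0)·G(0) = 33.7·0.5182 = 17.46.
Steady-state error to a unit step: e_ss = 1/(1+K_pos) = 1/18.46 = 0.0542.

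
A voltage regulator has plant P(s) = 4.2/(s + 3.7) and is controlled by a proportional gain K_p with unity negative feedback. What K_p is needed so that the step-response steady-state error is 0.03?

K_p = 28.5

Steady-state error for a unit step on this type-0 loop is 1/(1 + K_p·P(0)).
P(0) = 1.135. Require 1/(1 + K_p·1.135) = 0.03, so 1 + 1.135·K_p = 33.33.
K_p = (33.33 − 1)/1.135 = 28.5.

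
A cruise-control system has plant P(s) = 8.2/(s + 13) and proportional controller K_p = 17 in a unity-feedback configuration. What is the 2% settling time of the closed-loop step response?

T_s ≈ 0.0262 s

Closed-loop transfer function: T(s) = K_p·P(s)/(1 + K_p·P(s)) = 139.4/(s + 13 + 139.4) = 139.4/(s + 152.4).
Time constant τ = 1/152.4 = 0.006562 s, so the 2% settling time is about 4τ = 0.0262 s.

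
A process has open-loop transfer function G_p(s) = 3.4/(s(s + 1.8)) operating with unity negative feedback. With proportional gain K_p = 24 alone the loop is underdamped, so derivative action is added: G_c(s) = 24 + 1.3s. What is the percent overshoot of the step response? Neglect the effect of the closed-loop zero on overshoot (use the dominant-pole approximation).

Forward path: (24 + 1.3s)·3.4/(s(s+1.8)). The closed-loop characteristic equation is s² + (1.8 + 3.4·1.3)s + 3.4·24 = 0.
That is s² + 6.22s + 81.6 = 0, so ω_n = 9.033 rad/s and ζ = 6.22/(2·9.033) = 0.3443.
%OS = 100·exp(−πζ/√(1−ζ²)) = 31.6%.

31.6%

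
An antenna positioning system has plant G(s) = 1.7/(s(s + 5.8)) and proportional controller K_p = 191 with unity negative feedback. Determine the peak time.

The closed-loop denominator s² + 5.8s + 324.7 gives ω_n = √324.7 = 18.02 and ζ = 5.8/(2ω_n) = 0.1609.
Damped frequency ω_d = ω_n√(1−ζ²) = 17.78 rad/s, so peak time T_p = π/ω_d = 0.177 s.

T_p = 0.177 s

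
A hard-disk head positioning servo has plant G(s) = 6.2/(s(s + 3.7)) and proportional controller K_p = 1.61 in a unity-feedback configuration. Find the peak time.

T_p = 1.23 s

Closed-loop characteristic equation: s² + 3.7s + 9.982 = 0, so ω_n = 3.159 rad/s and ζ = 3.7/(2·3.159) = 0.5855.
Damped frequency ω_d = ω_n√(1−ζ²) = 2.561 rad/s, so peak time T_p = π/ω_d = 1.23 s.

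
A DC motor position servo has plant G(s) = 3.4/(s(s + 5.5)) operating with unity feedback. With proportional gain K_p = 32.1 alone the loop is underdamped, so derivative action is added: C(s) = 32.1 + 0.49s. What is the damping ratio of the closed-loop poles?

Forward path: (32.1 + 0.49s)·3.4/(s(s+5.5)). The closed-loop characteristic equation is s² + (5.5 + 3.4·0.49)s + 3.4·32.1 = 0.
That is s² + 7.166s + 109.1 = 0, so ω_n = 10.45 rad/s and ζ = 7.166/(2·10.45) = 0.343.

ζ = 0.343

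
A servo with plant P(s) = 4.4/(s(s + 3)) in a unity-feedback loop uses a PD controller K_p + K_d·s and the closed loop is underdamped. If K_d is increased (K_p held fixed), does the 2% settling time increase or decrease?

decrease

Characteristic equation s² + (3 + 4.4K_d)s + 4.4K_p = 0: raising K_d increases ζω_n = (3+4.4K_d)/2 while the loop stays underdamped, so T_s ≈ 4/(ζω_n) decreases.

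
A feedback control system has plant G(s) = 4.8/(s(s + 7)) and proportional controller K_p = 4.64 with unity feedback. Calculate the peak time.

T_p = 0.992 s

From 1 + K_pG(s) = 0: s² + 7s + 22.27 = 0 ⇒ ω_n = 4.719, ζ = 0.7416.
Damped frequency ω_d = ω_n√(1−ζ²) = 3.166 rad/s, so peak time T_p = π/ω_d = 0.992 s.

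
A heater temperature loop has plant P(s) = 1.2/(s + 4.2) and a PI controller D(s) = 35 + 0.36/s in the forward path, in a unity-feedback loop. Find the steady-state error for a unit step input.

The open loop D(s)P(s) has a pole at the origin (type 1), so the static position error constant is infinite and e_ss = 1/(1+∞) = 0.

0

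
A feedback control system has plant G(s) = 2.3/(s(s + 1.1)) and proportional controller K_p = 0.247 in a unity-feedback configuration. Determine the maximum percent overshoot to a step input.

The closed-loop denominator s² + 1.1s + 0.5681 gives ω_n = √0.5681 = 0.7537 and ζ = 1.1/(2ω_n) = 0.7297.
%OS = 100·exp(−πζ/√(1−ζ²)) = 100·exp(−π·0.7297/√0.4675) = 3.5%.

3.5%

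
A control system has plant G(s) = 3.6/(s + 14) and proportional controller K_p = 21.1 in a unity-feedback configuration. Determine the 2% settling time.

T_s ≈ 0.0445 s

Closed-loop transfer function: T(s) = K_p·G(s)/(1 + K_p·G(s)) = 75.96/(s + 14 + 75.96) = 75.96/(s + 89.96).
Time constant τ = 1/89.96 = 0.01112 s, so the 2% settling time is about 4τ = 0.0445 s.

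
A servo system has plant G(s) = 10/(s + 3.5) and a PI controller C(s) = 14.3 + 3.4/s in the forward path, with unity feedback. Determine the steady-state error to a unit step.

The open loop C(s)G(s) has a pole at the origin (type 1), so the static position error constant is infinite and e_ss = 1/(1+∞) = 0.

0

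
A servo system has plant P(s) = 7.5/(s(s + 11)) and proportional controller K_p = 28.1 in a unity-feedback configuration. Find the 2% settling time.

The closed-loop denominator s² + 11s + 210.8 gives ω_n = √210.8 = 14.52 and ζ = 11/(2ω_n) = 0.3789.
2% settling time T_s ≈ 4/(ζω_n) = 4/5.5 = 0.727 s.

T_s ≈ 0.727 s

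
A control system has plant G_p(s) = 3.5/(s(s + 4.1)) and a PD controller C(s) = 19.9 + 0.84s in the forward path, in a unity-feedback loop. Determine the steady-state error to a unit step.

0

The open loop C(s)G_p(s) has a pole at the origin (type 1), so the static position error constant is infinite and e_ss = 1/(1+∞) = 0.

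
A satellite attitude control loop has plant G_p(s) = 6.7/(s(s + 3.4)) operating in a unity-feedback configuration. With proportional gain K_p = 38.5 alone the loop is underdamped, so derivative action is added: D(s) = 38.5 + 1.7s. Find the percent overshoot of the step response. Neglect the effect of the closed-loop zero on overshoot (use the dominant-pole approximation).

19.6%

Forward path: (38.5 + 1.7s)·6.7/(s(s+3.4)). The closed-loop characteristic equation is s² + (3.4 + 6.7·1.7)s + 6.7·38.5 = 0.
That is s² + 14.79s + 257.9 = 0, so ω_n = 16.06 rad/s and ζ = 14.79/(2·16.06) = 0.4604.
%OS = 100·exp(−πζ/√(1−ζ²)) = 19.6%.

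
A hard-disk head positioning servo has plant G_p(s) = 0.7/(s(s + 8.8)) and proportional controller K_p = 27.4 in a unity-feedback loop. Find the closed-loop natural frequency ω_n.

ω_n = 4.38 rad/s

1 + K_p·G_p(s) = 0 gives s² + 8.8s + 19.18 = 0.
So ω_n² = 19.18 ⇒ ω_n = 4.379 rad/s, and ζ = 8.8/(2ω_n) = 1.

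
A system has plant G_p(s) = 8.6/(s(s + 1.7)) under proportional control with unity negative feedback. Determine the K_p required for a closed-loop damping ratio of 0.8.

Closed-loop characteristic equation: s² + 1.7s + K_p·8.6 = 0.
So ω_n = √(8.6K_p) and 2ζω_n = 1.7, giving ζ = 1.7/(2√(8.6K_p)).
Setting ζ = 0.8: √(8.6K_p) = 1.7/(2·0.8) = 1.062, so K_p = 1.129/8.6 = 0.131.

K_p = 0.131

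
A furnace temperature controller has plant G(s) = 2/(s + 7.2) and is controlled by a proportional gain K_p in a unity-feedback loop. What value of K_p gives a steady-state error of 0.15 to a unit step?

For a type-0 loop with proportional control, e_ss = 1/(1 + K_p·G(0)).
G(0) = 0.2778. Require 1/(1 + K_p·0.2778) = 0.15, so 1 + 0.2778·K_p = 6.667.
K_p = (6.667 − 1)/0.2778 = 20.4.

K_p = 20.4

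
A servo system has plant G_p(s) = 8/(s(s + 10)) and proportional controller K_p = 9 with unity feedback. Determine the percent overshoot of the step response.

The closed-loop denominator s² + 10s + 72 gives ω_n = √72 = 8.485 and ζ = 10/(2ω_n) = 0.5893.
%OS = 100·exp(−πζ/√(1−ζ²)) = 100·exp(−π·0.5893/√0.6528) = 10.1%.

10.1%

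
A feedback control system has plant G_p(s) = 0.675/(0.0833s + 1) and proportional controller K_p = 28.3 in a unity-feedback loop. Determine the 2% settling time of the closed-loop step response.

Closed loop: T(s) = K_p·G_p/(1+K_p·G_p) = 19.1/(0.0833s + 1 + 19.1), with pole at s = −(1 + 19.1)/0.0833 = −241.3.
τ = 1/241.3 = 0.004144 s, so 2% settling time ≈ 4τ = 0.0166 s.

T_s ≈ 0.0166 s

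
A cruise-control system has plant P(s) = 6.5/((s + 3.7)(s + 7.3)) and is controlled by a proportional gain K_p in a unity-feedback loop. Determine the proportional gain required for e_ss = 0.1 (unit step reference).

Steady-state error for a unit step on this type-0 loop is 1/(1 + K_p·P(0)).
P(0) = 0.2407. Require 1/(1 + K_p·0.2407) = 0.1, so 1 + 0.2407·K_p = 10.
K_p = (10 − 1)/0.2407 = 37.4.

K_p = 37.4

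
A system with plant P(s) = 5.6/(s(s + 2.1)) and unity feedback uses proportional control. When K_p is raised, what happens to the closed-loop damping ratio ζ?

ζ = 2.1/(2√(5.6K_p)); increasing K_p raises the denominator, so ζ falls.

decrease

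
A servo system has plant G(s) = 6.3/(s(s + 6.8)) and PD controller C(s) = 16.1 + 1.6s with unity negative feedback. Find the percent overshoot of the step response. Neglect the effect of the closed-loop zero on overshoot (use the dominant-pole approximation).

0.803%

Forward path: (16.1 + 1.6s)·6.3/(s(s+6.8)). The closed-loop characteristic equation is s² + (6.8 + 6.3·1.6)s + 6.3·16.1 = 0.
That is s² + 16.88s + 101.4 = 0, so ω_n = 10.07 rad/s and ζ = 16.88/(2·10.07) = 0.838.
%OS = 100·exp(−πζ/√(1−ζ²)) = 0.803%.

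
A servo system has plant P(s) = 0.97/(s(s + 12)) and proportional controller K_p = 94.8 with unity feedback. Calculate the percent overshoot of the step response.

From 1 + K_pP(s) = 0: s² + 12s + 91.96 = 0 ⇒ ω_n = 9.589, ζ = 0.6257.
%OS = 100·exp(−πζ/√(1−ζ²)) = 100·exp(−π·0.6257/√0.6085) = 8.05%.

8.05%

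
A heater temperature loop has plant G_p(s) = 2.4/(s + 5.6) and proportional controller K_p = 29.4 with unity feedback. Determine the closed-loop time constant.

τ = 0.0131 s

Closed-loop transfer function: T(s) = K_p·G_p(s)/(1 + K_p·G_p(s)) = 70.56/(s + 5.6 + 70.56) = 70.56/(s + 76.16).
Time constant τ = 1/76.16 = 0.0131 s.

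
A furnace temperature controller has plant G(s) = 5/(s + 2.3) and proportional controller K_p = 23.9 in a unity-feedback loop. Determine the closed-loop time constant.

Closed-loop transfer function: T(s) = K_p·G(s)/(1 + K_p·G(s)) = 119.5/(s + 2.3 + 119.5) = 119.5/(s + 121.8).
Time constant τ = 1/121.8 = 0.00821 s.

τ = 0.00821 s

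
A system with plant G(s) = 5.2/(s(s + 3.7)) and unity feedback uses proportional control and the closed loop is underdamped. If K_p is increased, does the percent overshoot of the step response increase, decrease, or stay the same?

Characteristic equation s² + 3.7s + K_p·5.2 = 0: raising K_p raises ω_n while 2ζω_n = 3.7 is fixed, so ζ falls and overshoot grows.

increase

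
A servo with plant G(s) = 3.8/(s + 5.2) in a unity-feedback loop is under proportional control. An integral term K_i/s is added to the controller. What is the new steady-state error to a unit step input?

Adding integral action puts a pole at s = 0 in the forward path, raising the system type to 1; a type-1 loop has zero steady-state error to a step.

0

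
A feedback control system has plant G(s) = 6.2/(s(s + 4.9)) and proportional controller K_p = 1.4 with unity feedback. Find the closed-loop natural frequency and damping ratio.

With unity feedback the closed-loop characteristic equation is s² + 4.9s + 1.4·6.2 = s² + 4.9s + 8.68 = 0.
Matching s² + 2ζω_n s + ω_n²: ω_n = √8.68 = 2.946 rad/s and 2ζω_n = 4.9, so ζ = 4.9/(2·2.946) = 0.832.

ω_n = 2.95 rad/s, ζ = 0.832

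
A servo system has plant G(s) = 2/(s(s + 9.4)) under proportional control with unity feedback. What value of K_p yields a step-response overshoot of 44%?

K_p = 173

From %OS = 100·exp(−πζ/√(1−ζ²)) = 44%, ζ = −ln(0.44)/√(π²+ln²(0.44)) = 0.2528.
Characteristic equation s² + 9.4s + 2K_p = 0 gives ζ = 9.4/(2√(2K_p)).
Setting ζ = 0.2528: √(2K_p) = 9.4/(2·0.2528) = 18.59, so K_p = 345.6/2 = 173.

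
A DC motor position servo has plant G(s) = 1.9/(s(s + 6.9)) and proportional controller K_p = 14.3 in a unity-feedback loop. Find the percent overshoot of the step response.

Closed-loop characteristic equation: s² + 6.9s + 27.17 = 0, so ω_n = 5.212 rad/s and ζ = 6.9/(2·5.212) = 0.6619.
%OS = 100·exp(−πζ/√(1−ζ²)) = 100·exp(−π·0.6619/√0.5619) = 6.24%.

6.24%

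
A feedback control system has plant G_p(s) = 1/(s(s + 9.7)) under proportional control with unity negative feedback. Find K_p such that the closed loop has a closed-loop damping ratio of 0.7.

Closed-loop characteristic equation: s² + 9.7s + K_p·1 = 0.
So ω_n = √(1K_p) and 2ζω_n = 9.7, giving ζ = 9.7/(2√(1K_p)).
Setting ζ = 0.7: √(1K_p) = 9.7/(2·0.7) = 6.929, so K_p = 48.01/1 = 48.

K_p = 48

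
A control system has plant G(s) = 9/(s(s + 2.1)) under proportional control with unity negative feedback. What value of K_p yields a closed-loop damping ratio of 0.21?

K_p = 2.78

Closed-loop characteristic equation: s² + 2.1s + K_p·9 = 0.
So ω_n = √(9K_p) and 2ζω_n = 2.1, giving ζ = 2.1/(2√(9K_p)).
Setting ζ = 0.21: √(9K_p) = 2.1/(2·0.21) = 5, so K_p = 25/9 = 2.78.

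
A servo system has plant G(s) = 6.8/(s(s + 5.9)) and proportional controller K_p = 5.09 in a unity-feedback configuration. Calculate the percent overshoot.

16.2%

The closed-loop denominator s² + 5.9s + 34.61 gives ω_n = √34.61 = 5.883 and ζ = 5.9/(2ω_n) = 0.5014.
%OS = 100·exp(−πζ/√(1−ζ²)) = 100·exp(−π·0.5014/√0.7486) = 16.2%.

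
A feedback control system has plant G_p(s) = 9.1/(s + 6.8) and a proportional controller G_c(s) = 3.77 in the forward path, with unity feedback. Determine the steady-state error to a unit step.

The loop is type 0. Static position error constant K_pos = G_c(0)·G_p(0) = 3.77·1.338 = 5.045.
Steady-state error to a unit step: e_ss = 1/(1+K_pos) = 1/6.045 = 0.165.

0.165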